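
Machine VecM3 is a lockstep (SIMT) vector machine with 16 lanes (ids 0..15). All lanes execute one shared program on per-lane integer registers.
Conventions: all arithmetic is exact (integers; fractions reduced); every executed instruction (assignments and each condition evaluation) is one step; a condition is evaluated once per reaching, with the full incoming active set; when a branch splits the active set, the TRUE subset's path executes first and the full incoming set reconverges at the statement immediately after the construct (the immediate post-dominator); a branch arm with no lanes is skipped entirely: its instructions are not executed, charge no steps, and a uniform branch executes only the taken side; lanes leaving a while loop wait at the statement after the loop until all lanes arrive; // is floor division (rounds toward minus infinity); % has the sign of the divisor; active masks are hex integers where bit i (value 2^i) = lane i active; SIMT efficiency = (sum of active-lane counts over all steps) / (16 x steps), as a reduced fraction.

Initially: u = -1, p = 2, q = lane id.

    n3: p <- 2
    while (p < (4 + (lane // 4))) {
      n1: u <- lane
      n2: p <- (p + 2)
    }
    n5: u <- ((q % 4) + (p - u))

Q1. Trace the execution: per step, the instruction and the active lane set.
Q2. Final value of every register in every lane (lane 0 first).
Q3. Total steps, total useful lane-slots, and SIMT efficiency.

step 0: p <- 2                       0xffff
step 1: eval (p < (4 + (lane // 4))) 0xffff
step 2: u <- lane                    0xffff
step 3: p <- (p + 2)                 0xffff
step 4: eval (p < (4 + (lane // 4))) 0xffff
step 5: u <- lane                    0xfff0
step 6: p <- (p + 2)                 0xfff0
step 7: eval (p < (4 + (lane // 4))) 0xfff0
step 8: u <- lane                    0xf000
step 9: p <- (p + 2)                 0xf000
step 10: eval (p < (4 + (lane // 4))) 0xf000
step 11: u <- ((q % 4) + (p - u))     0xffff

Answer: 12 steps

u: 4,4,4,4,2,2,2,2,-2,-2,-2,-2,-4,-4,-4,-4
p: 4,4,4,4,6,6,6,6,6,6,6,6,8,8,8,8
q: 0,1,2,3,4,5,6,7,8,9,10,11,12,13,14,15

steps = 12; useful = 144; efficiency = 144/192 = 3/4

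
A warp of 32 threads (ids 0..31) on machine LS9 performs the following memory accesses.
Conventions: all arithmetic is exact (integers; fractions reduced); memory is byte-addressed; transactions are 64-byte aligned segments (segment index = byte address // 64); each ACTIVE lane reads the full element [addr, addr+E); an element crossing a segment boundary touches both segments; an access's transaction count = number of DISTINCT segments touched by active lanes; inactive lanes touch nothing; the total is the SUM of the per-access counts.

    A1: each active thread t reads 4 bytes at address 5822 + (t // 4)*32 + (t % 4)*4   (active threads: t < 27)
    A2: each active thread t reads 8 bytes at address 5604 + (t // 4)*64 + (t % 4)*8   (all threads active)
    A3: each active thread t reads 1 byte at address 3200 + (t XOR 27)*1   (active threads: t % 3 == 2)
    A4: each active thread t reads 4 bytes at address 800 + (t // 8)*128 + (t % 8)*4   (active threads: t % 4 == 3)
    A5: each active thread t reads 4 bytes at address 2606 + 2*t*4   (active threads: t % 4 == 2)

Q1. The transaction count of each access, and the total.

A1: 5 transactions
A2: 9 transactions
A3: 1 transaction
A4: 4 transactions
A5: 5 transactions

Answer: 5,9,1,4,5; total 24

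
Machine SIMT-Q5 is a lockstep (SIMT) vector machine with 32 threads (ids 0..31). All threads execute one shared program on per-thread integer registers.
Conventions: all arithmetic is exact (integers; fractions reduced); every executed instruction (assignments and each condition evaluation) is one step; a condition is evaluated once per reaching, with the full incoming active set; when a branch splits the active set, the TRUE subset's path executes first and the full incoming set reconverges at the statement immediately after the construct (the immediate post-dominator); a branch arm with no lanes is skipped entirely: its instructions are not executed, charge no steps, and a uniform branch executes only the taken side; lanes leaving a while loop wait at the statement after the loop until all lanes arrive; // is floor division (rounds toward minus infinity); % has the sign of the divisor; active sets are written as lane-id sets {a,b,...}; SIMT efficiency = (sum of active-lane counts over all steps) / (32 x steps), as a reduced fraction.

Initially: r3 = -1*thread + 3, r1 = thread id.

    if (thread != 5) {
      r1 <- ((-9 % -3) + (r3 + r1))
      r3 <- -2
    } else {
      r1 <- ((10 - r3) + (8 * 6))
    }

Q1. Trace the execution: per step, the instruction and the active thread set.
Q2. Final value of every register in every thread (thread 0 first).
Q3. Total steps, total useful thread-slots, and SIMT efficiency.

step 0: eval (thread != 5)           {0,1,2,3,4,5,6,7,8,9,10,11,12,13,14,15,16,17,18,19,20,21,22,23,24,25,26,27,28,29,30,31}
step 1: r1 <- ((-9 % -3) + (r3 + r1)) {0,1,2,3,4,6,7,8,9,10,11,12,13,14,15,16,17,18,19,20,21,22,23,24,25,26,27,28,29,30,31}
step 2: r3 <- -2                     {0,1,2,3,4,6,7,8,9,10,11,12,13,14,15,16,17,18,19,20,21,22,23,24,25,26,27,28,29,30,31}
step 3: r1 <- ((10 - r3) + (8 * 6))  {5}

Answer: 4 steps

r3: -2,-2,-2,-2,-2,-2,-2,-2,-2,-2,-2,-2,-2,-2,-2,-2,-2,-2,-2,-2,-2,-2,-2,-2,-2,-2,-2,-2,-2,-2,-2,-2
r1: 3,3,3,3,3,60,3,3,3,3,3,3,3,3,3,3,3,3,3,3,3,3,3,3,3,3,3,3,3,3,3,3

steps = 4; useful = 95; efficiency = 95/128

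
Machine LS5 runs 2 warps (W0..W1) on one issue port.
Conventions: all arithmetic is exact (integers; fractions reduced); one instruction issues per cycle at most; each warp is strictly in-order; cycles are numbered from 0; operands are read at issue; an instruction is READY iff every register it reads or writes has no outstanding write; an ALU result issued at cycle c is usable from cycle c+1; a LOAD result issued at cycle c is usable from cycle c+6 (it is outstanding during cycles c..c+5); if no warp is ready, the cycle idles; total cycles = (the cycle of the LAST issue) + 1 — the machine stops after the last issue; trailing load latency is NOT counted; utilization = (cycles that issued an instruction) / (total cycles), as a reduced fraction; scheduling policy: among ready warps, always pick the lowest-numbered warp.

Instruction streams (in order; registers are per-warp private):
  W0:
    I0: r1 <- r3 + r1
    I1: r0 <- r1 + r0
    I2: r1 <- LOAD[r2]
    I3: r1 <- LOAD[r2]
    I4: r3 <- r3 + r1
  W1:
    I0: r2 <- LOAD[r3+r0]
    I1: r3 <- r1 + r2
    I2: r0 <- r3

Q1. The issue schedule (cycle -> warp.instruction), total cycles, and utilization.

cycle 0: W0.I0
cycle 1: W0.I1
cycle 2: W0.I2
cycle 3: W1.I0
cycle 4: idle
cycle 5: idle
cycle 6: idle
cycle 7: idle
cycle 8: W0.I3
cycle 9: W1.I1
cycle 10: W1.I2
cycle 11: idle
cycle 12: idle
cycle 13: idle
cycle 14: W0.I4

Answer: 15 cycles, utilization 8/15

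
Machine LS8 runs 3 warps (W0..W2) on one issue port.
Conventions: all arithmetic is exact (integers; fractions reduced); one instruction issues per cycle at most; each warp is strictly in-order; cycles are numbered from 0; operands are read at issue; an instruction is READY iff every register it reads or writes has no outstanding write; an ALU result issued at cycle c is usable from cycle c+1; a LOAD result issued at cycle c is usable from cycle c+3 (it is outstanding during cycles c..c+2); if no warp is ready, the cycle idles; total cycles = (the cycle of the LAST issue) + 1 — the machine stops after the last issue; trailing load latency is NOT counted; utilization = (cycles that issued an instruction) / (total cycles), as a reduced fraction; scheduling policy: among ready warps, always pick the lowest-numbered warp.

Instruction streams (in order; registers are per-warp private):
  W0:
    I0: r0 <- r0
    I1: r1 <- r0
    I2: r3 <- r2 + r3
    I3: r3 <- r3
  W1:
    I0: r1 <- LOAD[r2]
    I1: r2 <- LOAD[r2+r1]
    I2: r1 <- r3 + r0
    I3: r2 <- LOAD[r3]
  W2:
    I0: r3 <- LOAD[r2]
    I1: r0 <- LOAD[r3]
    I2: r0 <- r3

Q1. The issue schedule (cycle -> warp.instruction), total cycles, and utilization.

cycle 0: W0.I0
cycle 1: W0.I1
cycle 2: W0.I2
cycle 3: W0.I3
cycle 4: W1.I0
cycle 5: W2.I0
cycle 6: idle
cycle 7: W1.I1
cycle 8: W1.I2
cycle 9: W2.I1
cycle 10: W1.I3
cycle 11: idle
cycle 12: W2.I2

Answer: 13 cycles, utilization 11/13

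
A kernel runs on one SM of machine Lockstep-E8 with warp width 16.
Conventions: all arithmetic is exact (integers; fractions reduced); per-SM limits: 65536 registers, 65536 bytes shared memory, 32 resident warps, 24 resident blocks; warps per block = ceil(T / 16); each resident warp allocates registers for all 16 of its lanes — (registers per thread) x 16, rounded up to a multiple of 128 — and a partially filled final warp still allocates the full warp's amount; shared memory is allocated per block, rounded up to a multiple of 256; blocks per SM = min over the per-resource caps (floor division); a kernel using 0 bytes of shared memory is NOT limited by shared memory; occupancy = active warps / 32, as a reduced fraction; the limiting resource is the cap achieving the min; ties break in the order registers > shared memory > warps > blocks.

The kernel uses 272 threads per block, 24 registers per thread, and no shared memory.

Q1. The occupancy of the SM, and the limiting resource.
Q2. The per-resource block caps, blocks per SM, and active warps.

Answer: occupancy 17/32, limited by warps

registers: 10 blocks
shared memory: no limit (kernel uses none)
warps: 1 block
blocks: 24 blocks

Answer: 1 block, 17 active warps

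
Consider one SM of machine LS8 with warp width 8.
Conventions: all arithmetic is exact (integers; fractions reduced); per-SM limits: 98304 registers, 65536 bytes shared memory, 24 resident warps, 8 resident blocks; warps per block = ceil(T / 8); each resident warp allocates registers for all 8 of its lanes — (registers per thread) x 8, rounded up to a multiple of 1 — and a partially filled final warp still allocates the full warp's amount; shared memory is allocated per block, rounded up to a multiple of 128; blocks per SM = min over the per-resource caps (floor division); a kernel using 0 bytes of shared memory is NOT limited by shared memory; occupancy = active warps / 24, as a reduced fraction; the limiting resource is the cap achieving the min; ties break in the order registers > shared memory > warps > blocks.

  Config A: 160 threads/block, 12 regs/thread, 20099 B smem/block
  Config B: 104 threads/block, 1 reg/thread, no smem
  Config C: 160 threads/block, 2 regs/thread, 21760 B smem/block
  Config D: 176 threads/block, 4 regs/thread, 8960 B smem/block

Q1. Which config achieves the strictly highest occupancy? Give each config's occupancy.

occupancies: A 5/6, B 13/24, C 5/6, D 11/12

Answer: D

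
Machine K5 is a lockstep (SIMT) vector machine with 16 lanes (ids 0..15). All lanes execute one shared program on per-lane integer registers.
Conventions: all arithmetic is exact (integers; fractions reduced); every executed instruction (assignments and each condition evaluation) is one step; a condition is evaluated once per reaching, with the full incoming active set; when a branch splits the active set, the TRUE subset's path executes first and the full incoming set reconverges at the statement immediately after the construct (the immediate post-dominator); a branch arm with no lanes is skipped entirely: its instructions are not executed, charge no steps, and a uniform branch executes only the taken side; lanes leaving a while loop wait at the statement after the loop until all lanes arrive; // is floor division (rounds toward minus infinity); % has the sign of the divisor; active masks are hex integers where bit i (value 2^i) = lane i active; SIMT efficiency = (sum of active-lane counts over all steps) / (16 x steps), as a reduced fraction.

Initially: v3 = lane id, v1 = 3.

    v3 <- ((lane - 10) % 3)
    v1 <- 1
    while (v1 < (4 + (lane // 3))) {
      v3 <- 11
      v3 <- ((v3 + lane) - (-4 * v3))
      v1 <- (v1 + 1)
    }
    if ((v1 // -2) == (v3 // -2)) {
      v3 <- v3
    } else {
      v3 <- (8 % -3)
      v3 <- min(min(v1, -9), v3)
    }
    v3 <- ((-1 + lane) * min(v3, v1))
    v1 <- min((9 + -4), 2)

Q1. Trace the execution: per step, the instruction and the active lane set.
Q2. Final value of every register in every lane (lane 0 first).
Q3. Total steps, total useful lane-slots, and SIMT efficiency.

step 0: v3 <- ((lane - 10) % 3)      0xffff
step 1: v1 <- 1                      0xffff
step 2: eval (v1 < (4 + (lane // 3))) 0xffff
step 3: v3 <- 11                     0xffff
step 4: v3 <- ((v3 + lane) - (-4 * v3)) 0xffff
step 5: v1 <- (v1 + 1)               0xffff
step 6: eval (v1 < (4 + (lane // 3))) 0xffff
step 7: v3 <- 11                     0xffff
step 8: v3 <- ((v3 + lane) - (-4 * v3)) 0xffff
step 9: v1 <- (v1 + 1)               0xffff
step 10: eval (v1 < (4 + (lane // 3))) 0xffff
step 11: v3 <- 11                     0xffff
step 12: v3 <- ((v3 + lane) - (-4 * v3)) 0xffff
step 13: v1 <- (v1 + 1)               0xffff
step 14: eval (v1 < (4 + (lane // 3))) 0xffff
step 15: v3 <- 11                     0xfff8
step 16: v3 <- ((v3 + lane) - (-4 * v3)) 0xfff8
step 17: v1 <- (v1 + 1)               0xfff8
step 18: eval (v1 < (4 + (lane // 3))) 0xfff8
step 19: v3 <- 11                     0xffc0
step 20: v3 <- ((v3 + lane) - (-4 * v3)) 0xffc0
step 21: v1 <- (v1 + 1)               0xffc0
step 22: eval (v1 < (4 + (lane // 3))) 0xffc0
step 23: v3 <- 11                     0xfe00
step 24: v3 <- ((v3 + lane) - (-4 * v3)) 0xfe00
step 25: v1 <- (v1 + 1)               0xfe00
step 26: eval (v1 < (4 + (lane // 3))) 0xfe00
step 27: v3 <- 11                     0xf000
step 28: v3 <- ((v3 + lane) - (-4 * v3)) 0xf000
step 29: v1 <- (v1 + 1)               0xf000
step 30: eval (v1 < (4 + (lane // 3))) 0xf000
step 31: v3 <- 11                     0x8000
step 32: v3 <- ((v3 + lane) - (-4 * v3)) 0x8000
step 33: v1 <- (v1 + 1)               0x8000
step 34: eval (v1 < (4 + (lane // 3))) 0x8000
step 35: eval ((v1 // -2) == (v3 // -2)) 0xffff
step 36: v3 <- (8 % -3)               0xffff
step 37: v3 <- min(min(v1, -9), v3)   0xffff
step 38: v3 <- ((-1 + lane) * min(v3, v1)) 0xffff
step 39: v1 <- min((9 + -4), 2)       0xffff

Answer: 40 steps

v3: 9,0,-9,-18,-27,-36,-45,-54,-63,-72,-81,-90,-99,-108,-117,-126
v1: 2,2,2,2,2,2,2,2,2,2,2,2,2,2,2,2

steps = 40; useful = 460; efficiency = 460/640 = 23/32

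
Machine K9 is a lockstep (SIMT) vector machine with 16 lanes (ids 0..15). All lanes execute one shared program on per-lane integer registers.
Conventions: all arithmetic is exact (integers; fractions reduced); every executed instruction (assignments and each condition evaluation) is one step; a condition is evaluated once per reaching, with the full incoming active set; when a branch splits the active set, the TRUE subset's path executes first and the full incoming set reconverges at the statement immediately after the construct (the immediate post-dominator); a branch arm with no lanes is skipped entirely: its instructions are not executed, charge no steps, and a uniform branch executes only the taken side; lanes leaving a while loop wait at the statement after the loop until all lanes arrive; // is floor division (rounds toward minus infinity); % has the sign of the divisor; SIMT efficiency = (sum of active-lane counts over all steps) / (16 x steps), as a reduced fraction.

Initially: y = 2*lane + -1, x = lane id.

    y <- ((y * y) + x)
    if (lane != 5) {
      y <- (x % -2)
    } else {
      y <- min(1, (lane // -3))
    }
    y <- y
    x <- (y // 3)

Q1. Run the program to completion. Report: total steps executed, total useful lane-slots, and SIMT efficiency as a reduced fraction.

Answer: 6 steps, 80 useful, 5/6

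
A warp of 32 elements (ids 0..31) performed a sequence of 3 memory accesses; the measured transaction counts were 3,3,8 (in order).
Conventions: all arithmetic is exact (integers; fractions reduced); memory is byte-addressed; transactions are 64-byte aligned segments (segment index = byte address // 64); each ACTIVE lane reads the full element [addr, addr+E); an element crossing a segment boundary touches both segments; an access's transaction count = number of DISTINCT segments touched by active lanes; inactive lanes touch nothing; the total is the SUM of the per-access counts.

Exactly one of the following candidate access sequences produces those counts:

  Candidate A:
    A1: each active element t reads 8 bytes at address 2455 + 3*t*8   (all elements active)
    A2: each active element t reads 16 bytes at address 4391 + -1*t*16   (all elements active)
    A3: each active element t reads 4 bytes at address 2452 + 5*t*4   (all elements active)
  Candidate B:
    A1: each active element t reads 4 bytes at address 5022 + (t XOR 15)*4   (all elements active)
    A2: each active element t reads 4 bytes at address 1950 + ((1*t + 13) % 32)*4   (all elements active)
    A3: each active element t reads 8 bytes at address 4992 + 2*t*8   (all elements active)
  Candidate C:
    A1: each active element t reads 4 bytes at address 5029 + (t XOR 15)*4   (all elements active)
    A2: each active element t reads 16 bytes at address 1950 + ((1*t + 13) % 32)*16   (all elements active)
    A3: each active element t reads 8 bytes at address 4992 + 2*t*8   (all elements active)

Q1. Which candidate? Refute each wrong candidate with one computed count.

A: A1 gives 13 transactions, not 3
C: A2 gives 9 transactions, not 3
B: all counts match (3,3,8)

Answer: B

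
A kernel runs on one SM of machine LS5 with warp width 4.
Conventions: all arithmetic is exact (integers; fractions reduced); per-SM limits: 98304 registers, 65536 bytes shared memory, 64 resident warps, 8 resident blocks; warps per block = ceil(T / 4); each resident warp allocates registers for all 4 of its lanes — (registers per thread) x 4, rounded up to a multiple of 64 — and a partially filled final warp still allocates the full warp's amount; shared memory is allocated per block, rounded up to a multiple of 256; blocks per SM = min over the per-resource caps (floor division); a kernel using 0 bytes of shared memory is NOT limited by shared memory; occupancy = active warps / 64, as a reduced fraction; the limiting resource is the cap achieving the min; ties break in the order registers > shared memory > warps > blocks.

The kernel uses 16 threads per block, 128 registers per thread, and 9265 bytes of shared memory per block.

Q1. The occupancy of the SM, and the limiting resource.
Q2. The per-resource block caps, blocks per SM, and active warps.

Answer: occupancy 3/8, limited by shared memory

registers: 48 blocks
shared memory: 6 blocks
warps: 16 blocks
blocks: 8 blocks

Answer: 6 blocks, 24 active warps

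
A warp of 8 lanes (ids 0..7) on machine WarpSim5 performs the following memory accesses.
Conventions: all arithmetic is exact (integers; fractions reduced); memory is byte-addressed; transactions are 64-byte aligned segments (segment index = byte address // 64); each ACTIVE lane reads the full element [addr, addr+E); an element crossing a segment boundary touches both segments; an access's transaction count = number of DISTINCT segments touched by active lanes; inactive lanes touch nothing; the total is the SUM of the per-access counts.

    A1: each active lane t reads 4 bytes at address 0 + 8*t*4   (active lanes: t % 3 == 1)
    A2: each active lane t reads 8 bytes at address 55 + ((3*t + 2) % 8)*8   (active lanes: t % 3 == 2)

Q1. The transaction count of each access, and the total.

A1: 3 transactions
A2: 2 transactions

Answer: 3,2; total 5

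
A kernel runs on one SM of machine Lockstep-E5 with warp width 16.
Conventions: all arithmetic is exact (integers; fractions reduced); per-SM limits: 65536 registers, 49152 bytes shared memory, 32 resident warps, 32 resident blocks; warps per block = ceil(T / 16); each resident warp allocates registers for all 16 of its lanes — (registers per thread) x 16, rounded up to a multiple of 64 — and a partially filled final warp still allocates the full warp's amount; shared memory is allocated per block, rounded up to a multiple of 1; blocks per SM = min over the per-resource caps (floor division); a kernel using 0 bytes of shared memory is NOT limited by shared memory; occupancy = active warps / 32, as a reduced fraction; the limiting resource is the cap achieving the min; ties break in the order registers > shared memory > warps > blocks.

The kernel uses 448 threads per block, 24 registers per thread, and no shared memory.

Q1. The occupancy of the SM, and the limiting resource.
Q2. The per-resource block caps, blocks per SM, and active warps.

Answer: occupancy 7/8, limited by warps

registers: 6 blocks
shared memory: no limit (kernel uses none)
warps: 1 block
blocks: 32 blocks

Answer: 1 block, 28 active warps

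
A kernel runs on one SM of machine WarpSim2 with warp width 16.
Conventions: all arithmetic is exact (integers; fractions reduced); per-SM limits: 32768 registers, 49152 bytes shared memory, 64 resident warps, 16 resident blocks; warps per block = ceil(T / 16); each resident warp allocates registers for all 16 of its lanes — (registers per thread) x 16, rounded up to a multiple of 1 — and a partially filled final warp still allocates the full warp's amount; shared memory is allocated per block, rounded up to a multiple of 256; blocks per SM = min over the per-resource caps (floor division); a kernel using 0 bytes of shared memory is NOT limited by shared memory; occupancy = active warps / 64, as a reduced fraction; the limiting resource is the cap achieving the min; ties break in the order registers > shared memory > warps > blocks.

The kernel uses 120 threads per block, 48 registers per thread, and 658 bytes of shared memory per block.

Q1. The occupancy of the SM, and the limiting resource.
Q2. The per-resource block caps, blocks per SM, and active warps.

Answer: occupancy 5/8, limited by registers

registers: 5 blocks
shared memory: 64 blocks
warps: 8 blocks
blocks: 16 blocks

Answer: 5 blocks, 40 active warps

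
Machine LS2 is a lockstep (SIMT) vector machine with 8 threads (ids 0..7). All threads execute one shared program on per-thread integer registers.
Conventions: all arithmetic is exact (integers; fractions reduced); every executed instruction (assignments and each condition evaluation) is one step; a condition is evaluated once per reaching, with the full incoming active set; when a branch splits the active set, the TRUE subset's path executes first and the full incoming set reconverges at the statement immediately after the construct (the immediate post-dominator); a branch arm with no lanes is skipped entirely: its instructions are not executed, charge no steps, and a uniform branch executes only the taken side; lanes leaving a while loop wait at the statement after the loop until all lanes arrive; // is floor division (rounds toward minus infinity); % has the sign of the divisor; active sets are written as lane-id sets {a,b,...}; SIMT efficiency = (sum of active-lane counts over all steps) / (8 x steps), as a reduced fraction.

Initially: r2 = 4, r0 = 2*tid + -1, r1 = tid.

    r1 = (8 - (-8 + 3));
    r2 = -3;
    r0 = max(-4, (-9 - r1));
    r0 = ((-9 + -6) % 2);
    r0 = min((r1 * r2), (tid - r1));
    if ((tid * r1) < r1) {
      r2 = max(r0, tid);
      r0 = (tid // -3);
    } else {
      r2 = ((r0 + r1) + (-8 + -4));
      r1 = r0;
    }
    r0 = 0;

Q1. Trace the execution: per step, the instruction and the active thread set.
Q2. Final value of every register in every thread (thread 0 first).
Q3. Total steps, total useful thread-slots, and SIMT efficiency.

step 0: r1 <- (8 - (-8 + 3))         {0,1,2,3,4,5,6,7}
step 1: r2 <- -3                     {0,1,2,3,4,5,6,7}
step 2: r0 <- max(-4, (-9 - r1))     {0,1,2,3,4,5,6,7}
step 3: r0 <- ((-9 + -6) % 2)        {0,1,2,3,4,5,6,7}
step 4: r0 <- min((r1 * r2), (tid - r1)) {0,1,2,3,4,5,6,7}
step 5: eval ((tid * r1) < r1)       {0,1,2,3,4,5,6,7}
step 6: r2 <- max(r0, tid)           {0}
step 7: r0 <- (tid // -3)            {0}
step 8: r2 <- ((r0 + r1) + (-8 + -4)) {1,2,3,4,5,6,7}
step 9: r1 <- r0                     {1,2,3,4,5,6,7}
step 10: r0 <- 0                      {0,1,2,3,4,5,6,7}

Answer: 11 steps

r2: 0,-38,-38,-38,-38,-38,-38,-38
r0: 0,0,0,0,0,0,0,0
r1: 13,-39,-39,-39,-39,-39,-39,-39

steps = 11; useful = 72; efficiency = 72/88 = 9/11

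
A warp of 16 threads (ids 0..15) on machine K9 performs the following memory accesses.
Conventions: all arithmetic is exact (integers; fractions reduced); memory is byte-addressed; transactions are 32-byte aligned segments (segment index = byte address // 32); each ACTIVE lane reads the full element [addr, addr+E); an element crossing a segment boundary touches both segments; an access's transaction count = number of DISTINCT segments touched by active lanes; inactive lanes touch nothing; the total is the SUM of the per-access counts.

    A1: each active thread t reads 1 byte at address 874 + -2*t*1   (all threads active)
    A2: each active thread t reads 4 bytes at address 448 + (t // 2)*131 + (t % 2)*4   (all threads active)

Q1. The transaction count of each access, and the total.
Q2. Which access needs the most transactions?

A1: 2 transactions
A2: 8 transactions

Answer: 2,8; total 10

Answer: A2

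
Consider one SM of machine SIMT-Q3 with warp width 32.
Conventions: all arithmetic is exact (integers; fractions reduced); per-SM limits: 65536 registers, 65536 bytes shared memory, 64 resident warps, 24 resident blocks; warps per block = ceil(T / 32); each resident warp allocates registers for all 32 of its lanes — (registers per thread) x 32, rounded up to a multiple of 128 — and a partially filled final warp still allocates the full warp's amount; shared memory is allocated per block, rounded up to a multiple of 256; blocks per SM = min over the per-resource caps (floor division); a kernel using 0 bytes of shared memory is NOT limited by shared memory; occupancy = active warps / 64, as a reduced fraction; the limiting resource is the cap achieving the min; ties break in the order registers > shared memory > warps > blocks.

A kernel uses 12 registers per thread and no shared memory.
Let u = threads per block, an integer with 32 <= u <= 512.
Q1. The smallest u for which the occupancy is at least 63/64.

Answer: u = 65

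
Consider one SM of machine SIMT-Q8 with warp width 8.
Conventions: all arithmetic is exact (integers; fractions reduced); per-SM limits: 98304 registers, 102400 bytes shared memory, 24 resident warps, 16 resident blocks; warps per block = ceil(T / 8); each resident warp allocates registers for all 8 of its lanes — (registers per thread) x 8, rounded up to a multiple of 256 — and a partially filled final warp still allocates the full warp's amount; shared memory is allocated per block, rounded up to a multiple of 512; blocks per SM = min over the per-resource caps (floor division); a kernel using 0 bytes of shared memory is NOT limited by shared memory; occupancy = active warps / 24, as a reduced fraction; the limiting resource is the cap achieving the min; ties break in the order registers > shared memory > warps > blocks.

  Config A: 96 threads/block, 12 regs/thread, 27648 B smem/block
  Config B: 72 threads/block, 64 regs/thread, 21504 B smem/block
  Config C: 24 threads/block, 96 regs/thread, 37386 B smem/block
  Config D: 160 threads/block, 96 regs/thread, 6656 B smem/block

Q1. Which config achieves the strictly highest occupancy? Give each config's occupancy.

occupancies: A 1, B 3/4, C 1/4, D 5/6

Answer: A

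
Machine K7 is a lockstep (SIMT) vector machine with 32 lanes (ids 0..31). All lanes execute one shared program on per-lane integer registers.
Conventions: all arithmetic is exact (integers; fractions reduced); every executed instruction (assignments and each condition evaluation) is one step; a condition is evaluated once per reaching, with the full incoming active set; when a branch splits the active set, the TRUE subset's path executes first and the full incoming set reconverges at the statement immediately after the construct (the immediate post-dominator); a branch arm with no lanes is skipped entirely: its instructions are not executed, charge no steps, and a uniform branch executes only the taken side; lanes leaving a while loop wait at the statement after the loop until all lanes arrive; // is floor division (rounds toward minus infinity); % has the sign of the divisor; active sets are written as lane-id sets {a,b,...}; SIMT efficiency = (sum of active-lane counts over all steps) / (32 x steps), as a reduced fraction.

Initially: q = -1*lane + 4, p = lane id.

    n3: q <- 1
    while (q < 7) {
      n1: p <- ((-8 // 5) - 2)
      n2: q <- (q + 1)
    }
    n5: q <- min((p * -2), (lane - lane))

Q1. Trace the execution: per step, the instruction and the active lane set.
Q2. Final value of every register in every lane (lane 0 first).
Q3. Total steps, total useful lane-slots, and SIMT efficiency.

step 0: q <- 1                       {0,1,2,3,4,5,6,7,8,9,10,11,12,13,14,15,16,17,18,19,20,21,22,23,24,25,26,27,28,29,30,31}
step 1: eval (q < 7)                 {0,1,2,3,4,5,6,7,8,9,10,11,12,13,14,15,16,17,18,19,20,21,22,23,24,25,26,27,28,29,30,31}
step 2: p <- ((-8 // 5) - 2)         {0,1,2,3,4,5,6,7,8,9,10,11,12,13,14,15,16,17,18,19,20,21,22,23,24,25,26,27,28,29,30,31}
step 3: q <- (q + 1)                 {0,1,2,3,4,5,6,7,8,9,10,11,12,13,14,15,16,17,18,19,20,21,22,23,24,25,26,27,28,29,30,31}
step 4: eval (q < 7)                 {0,1,2,3,4,5,6,7,8,9,10,11,12,13,14,15,16,17,18,19,20,21,22,23,24,25,26,27,28,29,30,31}
step 5: p <- ((-8 // 5) - 2)         {0,1,2,3,4,5,6,7,8,9,10,11,12,13,14,15,16,17,18,19,20,21,22,23,24,25,26,27,28,29,30,31}
step 6: q <- (q + 1)                 {0,1,2,3,4,5,6,7,8,9,10,11,12,13,14,15,16,17,18,19,20,21,22,23,24,25,26,27,28,29,30,31}
step 7: eval (q < 7)                 {0,1,2,3,4,5,6,7,8,9,10,11,12,13,14,15,16,17,18,19,20,21,22,23,24,25,26,27,28,29,30,31}
step 8: p <- ((-8 // 5) - 2)         {0,1,2,3,4,5,6,7,8,9,10,11,12,13,14,15,16,17,18,19,20,21,22,23,24,25,26,27,28,29,30,31}
step 9: q <- (q + 1)                 {0,1,2,3,4,5,6,7,8,9,10,11,12,13,14,15,16,17,18,19,20,21,22,23,24,25,26,27,28,29,30,31}
step 10: eval (q < 7)                 {0,1,2,3,4,5,6,7,8,9,10,11,12,13,14,15,16,17,18,19,20,21,22,23,24,25,26,27,28,29,30,31}
step 11: p <- ((-8 // 5) - 2)         {0,1,2,3,4,5,6,7,8,9,10,11,12,13,14,15,16,17,18,19,20,21,22,23,24,25,26,27,28,29,30,31}
step 12: q <- (q + 1)                 {0,1,2,3,4,5,6,7,8,9,10,11,12,13,14,15,16,17,18,19,20,21,22,23,24,25,26,27,28,29,30,31}
step 13: eval (q < 7)                 {0,1,2,3,4,5,6,7,8,9,10,11,12,13,14,15,16,17,18,19,20,21,22,23,24,25,26,27,28,29,30,31}
step 14: p <- ((-8 // 5) - 2)         {0,1,2,3,4,5,6,7,8,9,10,11,12,13,14,15,16,17,18,19,20,21,22,23,24,25,26,27,28,29,30,31}
step 15: q <- (q + 1)                 {0,1,2,3,4,5,6,7,8,9,10,11,12,13,14,15,16,17,18,19,20,21,22,23,24,25,26,27,28,29,30,31}
step 16: eval (q < 7)                 {0,1,2,3,4,5,6,7,8,9,10,11,12,13,14,15,16,17,18,19,20,21,22,23,24,25,26,27,28,29,30,31}
step 17: p <- ((-8 // 5) - 2)         {0,1,2,3,4,5,6,7,8,9,10,11,12,13,14,15,16,17,18,19,20,21,22,23,24,25,26,27,28,29,30,31}
step 18: q <- (q + 1)                 {0,1,2,3,4,5,6,7,8,9,10,11,12,13,14,15,16,17,18,19,20,21,22,23,24,25,26,27,28,29,30,31}
step 19: eval (q < 7)                 {0,1,2,3,4,5,6,7,8,9,10,11,12,13,14,15,16,17,18,19,20,21,22,23,24,25,26,27,28,29,30,31}
step 20: q <- min((p * -2), (lane - lane)) {0,1,2,3,4,5,6,7,8,9,10,11,12,13,14,15,16,17,18,19,20,21,22,23,24,25,26,27,28,29,30,31}

Answer: 21 steps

q: 0,0,0,0,0,0,0,0,0,0,0,0,0,0,0,0,0,0,0,0,0,0,0,0,0,0,0,0,0,0,0,0
p: -4,-4,-4,-4,-4,-4,-4,-4,-4,-4,-4,-4,-4,-4,-4,-4,-4,-4,-4,-4,-4,-4,-4,-4,-4,-4,-4,-4,-4,-4,-4,-4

steps = 21; useful = 672; efficiency = 672/672 = 1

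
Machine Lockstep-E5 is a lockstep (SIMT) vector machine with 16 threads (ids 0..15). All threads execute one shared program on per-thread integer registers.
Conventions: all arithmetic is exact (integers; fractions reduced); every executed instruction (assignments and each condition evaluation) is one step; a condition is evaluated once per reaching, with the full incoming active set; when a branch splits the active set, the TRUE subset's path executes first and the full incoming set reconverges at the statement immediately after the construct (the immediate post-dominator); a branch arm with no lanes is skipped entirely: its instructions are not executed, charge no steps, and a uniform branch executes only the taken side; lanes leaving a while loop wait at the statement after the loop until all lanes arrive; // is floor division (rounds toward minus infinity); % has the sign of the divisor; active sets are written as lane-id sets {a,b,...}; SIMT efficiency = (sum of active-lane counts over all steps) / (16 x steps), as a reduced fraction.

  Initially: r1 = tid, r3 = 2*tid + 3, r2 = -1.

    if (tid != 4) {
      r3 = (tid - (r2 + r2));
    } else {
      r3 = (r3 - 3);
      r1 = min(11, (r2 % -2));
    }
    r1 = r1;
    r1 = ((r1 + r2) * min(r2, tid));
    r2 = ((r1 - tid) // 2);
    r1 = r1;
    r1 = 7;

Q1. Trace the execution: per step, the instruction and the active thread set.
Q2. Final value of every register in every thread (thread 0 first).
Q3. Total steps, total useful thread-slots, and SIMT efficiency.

step 0: eval (tid != 4)              {0,1,2,3,4,5,6,7,8,9,10,11,12,13,14,15}
step 1: r3 <- (tid - (r2 + r2))      {0,1,2,3,5,6,7,8,9,10,11,12,13,14,15}
step 2: r3 <- (r3 - 3)               {4}
step 3: r1 <- min(11, (r2 % -2))     {4}
step 4: r1 <- r1                     {0,1,2,3,4,5,6,7,8,9,10,11,12,13,14,15}
step 5: r1 <- ((r1 + r2) * min(r2, tid)) {0,1,2,3,4,5,6,7,8,9,10,11,12,13,14,15}
step 6: r2 <- ((r1 - tid) // 2)      {0,1,2,3,4,5,6,7,8,9,10,11,12,13,14,15}
step 7: r1 <- r1                     {0,1,2,3,4,5,6,7,8,9,10,11,12,13,14,15}
step 8: r1 <- 7                      {0,1,2,3,4,5,6,7,8,9,10,11,12,13,14,15}

Answer: 9 steps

r1: 7,7,7,7,7,7,7,7,7,7,7,7,7,7,7,7
r3: 2,3,4,5,8,7,8,9,10,11,12,13,14,15,16,17
r2: 0,-1,-2,-3,-1,-5,-6,-7,-8,-9,-10,-11,-12,-13,-14,-15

steps = 9; useful = 113; efficiency = 113/144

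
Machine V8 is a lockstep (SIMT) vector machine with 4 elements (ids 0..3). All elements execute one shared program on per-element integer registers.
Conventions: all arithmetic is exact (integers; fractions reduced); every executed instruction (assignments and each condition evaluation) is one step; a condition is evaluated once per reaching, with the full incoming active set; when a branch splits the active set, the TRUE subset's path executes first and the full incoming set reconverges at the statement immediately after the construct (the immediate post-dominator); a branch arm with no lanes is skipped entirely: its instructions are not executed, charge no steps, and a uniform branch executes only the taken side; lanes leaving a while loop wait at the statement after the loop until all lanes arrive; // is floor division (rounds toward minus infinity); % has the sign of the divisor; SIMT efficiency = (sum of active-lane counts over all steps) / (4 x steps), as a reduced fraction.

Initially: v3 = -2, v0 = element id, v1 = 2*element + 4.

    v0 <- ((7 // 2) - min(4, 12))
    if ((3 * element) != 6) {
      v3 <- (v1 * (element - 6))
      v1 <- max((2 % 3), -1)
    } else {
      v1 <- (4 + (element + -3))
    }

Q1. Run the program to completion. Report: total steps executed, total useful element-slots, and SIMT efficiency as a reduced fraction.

Answer: 5 steps, 15 useful, 3/4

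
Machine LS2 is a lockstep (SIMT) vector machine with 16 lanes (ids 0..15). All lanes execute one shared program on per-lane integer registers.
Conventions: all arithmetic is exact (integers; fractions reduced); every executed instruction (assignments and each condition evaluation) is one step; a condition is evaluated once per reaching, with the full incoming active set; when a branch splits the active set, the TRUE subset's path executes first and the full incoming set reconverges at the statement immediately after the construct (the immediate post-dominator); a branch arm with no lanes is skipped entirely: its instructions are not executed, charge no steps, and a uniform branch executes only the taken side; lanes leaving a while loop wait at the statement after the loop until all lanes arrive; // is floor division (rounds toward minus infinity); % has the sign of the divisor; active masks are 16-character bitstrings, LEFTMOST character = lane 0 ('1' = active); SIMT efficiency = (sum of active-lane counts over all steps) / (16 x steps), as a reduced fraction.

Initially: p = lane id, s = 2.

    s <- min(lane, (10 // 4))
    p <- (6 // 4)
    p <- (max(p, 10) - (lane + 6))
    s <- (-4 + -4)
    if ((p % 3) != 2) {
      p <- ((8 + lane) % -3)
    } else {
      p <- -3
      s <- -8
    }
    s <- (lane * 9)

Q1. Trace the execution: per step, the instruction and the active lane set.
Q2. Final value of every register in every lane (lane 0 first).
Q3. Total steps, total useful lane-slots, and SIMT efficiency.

step 0: s <- min(lane, (10 // 4))    1111111111111111
step 1: p <- (6 // 4)                1111111111111111
step 2: p <- (max(p, 10) - (lane + 6)) 1111111111111111
step 3: s <- (-4 + -4)               1111111111111111
step 4: eval ((p % 3) != 2)          1111111111111111
step 5: p <- ((8 + lane) % -3)       1101101101101101
step 6: p <- -3                      0010010010010010
step 7: s <- -8                      0010010010010010
step 8: s <- (lane * 9)              1111111111111111

Answer: 9 steps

p: -1,0,-3,-1,0,-3,-1,0,-3,-1,0,-3,-1,0,-3,-1
s: 0,9,18,27,36,45,54,63,72,81,90,99,108,117,126,135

steps = 9; useful = 117; efficiency = 117/144 = 13/16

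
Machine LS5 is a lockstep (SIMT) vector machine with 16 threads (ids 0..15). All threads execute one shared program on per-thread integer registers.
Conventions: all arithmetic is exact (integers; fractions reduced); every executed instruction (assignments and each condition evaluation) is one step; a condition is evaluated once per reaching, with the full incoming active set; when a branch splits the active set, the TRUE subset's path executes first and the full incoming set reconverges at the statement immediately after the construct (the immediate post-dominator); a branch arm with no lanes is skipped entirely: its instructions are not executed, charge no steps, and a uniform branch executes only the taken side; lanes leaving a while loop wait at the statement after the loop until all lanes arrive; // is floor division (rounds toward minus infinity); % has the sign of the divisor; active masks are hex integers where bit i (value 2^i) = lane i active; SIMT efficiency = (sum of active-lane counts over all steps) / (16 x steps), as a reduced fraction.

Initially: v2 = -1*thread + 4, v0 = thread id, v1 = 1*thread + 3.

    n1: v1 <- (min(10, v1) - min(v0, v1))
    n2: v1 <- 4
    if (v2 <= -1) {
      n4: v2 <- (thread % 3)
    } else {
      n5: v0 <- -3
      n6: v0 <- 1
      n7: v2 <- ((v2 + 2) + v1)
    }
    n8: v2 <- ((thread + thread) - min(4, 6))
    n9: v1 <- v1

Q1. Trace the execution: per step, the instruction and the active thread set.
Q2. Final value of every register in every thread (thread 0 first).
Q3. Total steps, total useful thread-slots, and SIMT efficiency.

step 0: v1 <- (min(10, v1) - min(v0, v1)) 0xffff
step 1: v1 <- 4                      0xffff
step 2: eval (v2 <= -1)              0xffff
step 3: v2 <- (thread % 3)           0xffe0
step 4: v0 <- -3                     0x001f
step 5: v0 <- 1                      0x001f
step 6: v2 <- ((v2 + 2) + v1)        0x001f
step 7: v2 <- ((thread + thread) - min(4, 6)) 0xffff
step 8: v1 <- v1                     0xffff

Answer: 9 steps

v2: -4,-2,0,2,4,6,8,10,12,14,16,18,20,22,24,26
v0: 1,1,1,1,1,5,6,7,8,9,10,11,12,13,14,15
v1: 4,4,4,4,4,4,4,4,4,4,4,4,4,4,4,4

steps = 9; useful = 106; efficiency = 106/144 = 53/72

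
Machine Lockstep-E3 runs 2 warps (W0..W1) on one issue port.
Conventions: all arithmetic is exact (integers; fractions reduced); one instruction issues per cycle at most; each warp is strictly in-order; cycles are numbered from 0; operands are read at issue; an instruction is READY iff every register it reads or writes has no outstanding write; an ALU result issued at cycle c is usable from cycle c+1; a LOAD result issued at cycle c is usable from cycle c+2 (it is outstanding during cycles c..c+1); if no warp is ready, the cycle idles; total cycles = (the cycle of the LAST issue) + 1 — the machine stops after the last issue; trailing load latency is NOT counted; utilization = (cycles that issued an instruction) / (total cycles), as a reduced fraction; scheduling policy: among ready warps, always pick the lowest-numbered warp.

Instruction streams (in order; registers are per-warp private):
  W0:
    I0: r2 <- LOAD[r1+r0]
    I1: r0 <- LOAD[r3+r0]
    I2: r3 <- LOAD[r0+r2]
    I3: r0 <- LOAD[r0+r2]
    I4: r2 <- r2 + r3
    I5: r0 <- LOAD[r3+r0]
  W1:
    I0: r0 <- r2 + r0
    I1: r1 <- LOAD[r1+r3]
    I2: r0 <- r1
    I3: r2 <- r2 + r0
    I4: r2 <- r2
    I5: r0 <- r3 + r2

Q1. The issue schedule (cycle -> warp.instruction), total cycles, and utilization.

cycle 0: W0.I0
cycle 1: W0.I1
cycle 2: W1.I0
cycle 3: W0.I2
cycle 4: W0.I3
cycle 5: W0.I4
cycle 6: W0.I5
cycle 7: W1.I1
cycle 8: idle
cycle 9: W1.I2
cycle 10: W1.I3
cycle 11: W1.I4
cycle 12: W1.I5

Answer: 13 cycles, utilization 12/13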